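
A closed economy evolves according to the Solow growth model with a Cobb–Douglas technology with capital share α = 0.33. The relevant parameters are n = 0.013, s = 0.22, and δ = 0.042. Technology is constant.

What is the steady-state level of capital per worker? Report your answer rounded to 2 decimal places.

k* = 7.92

At the steady state, Δk = 0, so s·k^α = (n + δ)·k.
Dividing both sides by k: k^(1−α) = s / (n + δ).
k^0.67 = 0.22 / (0.013 + 0.042) = 0.22 / 0.055 = 4.0000
k* = 4.0000^(1/0.67) ≈ 7.9177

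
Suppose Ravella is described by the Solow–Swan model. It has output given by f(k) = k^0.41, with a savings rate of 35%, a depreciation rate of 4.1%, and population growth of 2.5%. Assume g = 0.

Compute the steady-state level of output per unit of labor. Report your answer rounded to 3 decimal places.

At the steady state, Δk = 0, so s·k^α = (n + δ)·k.
Dividing both sides by k: k^(1−α) = s / (n + δ).
k^0.59 = 0.35 / (0.025 + 0.041) = 0.35 / 0.066 = 5.3030
k* = 5.3030^(1/0.59) ≈ 16.9045
y* = (k*)^α = 16.9045^0.41 ≈ 3.1877

y* = 3.188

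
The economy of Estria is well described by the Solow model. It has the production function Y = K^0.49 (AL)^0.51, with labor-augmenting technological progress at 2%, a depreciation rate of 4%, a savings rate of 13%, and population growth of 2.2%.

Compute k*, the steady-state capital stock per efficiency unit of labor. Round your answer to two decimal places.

In steady state, investment equals break-even investment: s·k^α = (n + g + δ)·k.
Dividing both sides by k: k^(1−α) = s / (n + g + δ).
k^0.51 = 0.13 / (0.022 + 0.020 + 0.040) = 0.13 / 0.082 = 1.5854
k* = 1.5854^(1/0.51) ≈ 2.4685

k* = 2.47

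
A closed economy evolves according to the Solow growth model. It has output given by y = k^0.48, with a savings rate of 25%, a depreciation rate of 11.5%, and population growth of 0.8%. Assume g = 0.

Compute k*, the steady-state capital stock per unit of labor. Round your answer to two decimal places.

k* ≈ 3.91

At the steady state, Δk = 0, so s·k^α = (n + δ)·k.
Dividing both sides by k: k^(1−α) = s / (n + δ).
k^0.52 = 0.25 / (0.008 + 0.115) = 0.25 / 0.123 = 2.0325
k* = 2.0325^(1/0.52) ≈ 3.9117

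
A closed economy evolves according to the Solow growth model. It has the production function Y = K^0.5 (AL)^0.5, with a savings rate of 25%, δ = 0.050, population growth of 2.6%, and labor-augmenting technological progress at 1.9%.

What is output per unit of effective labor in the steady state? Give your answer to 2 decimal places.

At the steady state, Δk = 0, so s·k^α = (n + g + δ)·k.
Rearranging, k^(1−α) = s / (n + g + δ).
k^0.5 = 0.25 / (0.026 + 0.019 + 0.050) = 0.25 / 0.095 = 2.6316
k* = 2.6316^(1/0.5) ≈ 6.9253
y* = (k*)^α = 6.9253^0.5 ≈ 2.6316

y* = 2.63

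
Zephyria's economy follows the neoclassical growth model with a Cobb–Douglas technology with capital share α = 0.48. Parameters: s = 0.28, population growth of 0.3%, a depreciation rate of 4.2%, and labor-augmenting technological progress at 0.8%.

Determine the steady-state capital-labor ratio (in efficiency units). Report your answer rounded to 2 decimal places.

k* = 24.56

Steady state requires s·f(k) = (n + g + δ)·k, i.e. s·k^α = (n + g + δ)·k.
Rearranging, k^(1−α) = s / (n + g + δ).
k^0.52 = 0.28 / (0.003 + 0.008 + 0.042) = 0.28 / 0.053 = 5.2830
k* = 5.2830^(1/0.52) ≈ 24.5559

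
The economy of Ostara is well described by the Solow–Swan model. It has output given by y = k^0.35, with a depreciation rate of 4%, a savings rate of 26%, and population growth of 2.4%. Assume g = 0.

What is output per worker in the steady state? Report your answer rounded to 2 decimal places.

y* ≈ 2.13

Steady state requires s·f(k) = (n + δ)·k, i.e. s·k^α = (n + δ)·k.
Dividing both sides by k: k^(1−α) = s / (n + δ).
k^0.65 = 0.26 / (0.024 + 0.040) = 0.26 / 0.064 = 4.0625
k* = 4.0625^(1/0.65) ≈ 8.6418
y* = (k*)^α = 8.6418^0.35 ≈ 2.1272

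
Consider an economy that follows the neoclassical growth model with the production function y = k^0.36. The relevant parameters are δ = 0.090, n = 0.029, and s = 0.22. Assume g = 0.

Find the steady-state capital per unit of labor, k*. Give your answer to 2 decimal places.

At the steady state, Δk = 0, so s·k^α = (n + δ)·k.
Rearranging, k^(1−α) = s / (n + δ).
k^0.64 = 0.22 / (0.029 + 0.090) = 0.22 / 0.119 = 1.8487
k* = 1.8487^(1/0.64) ≈ 2.6120

k* = 2.61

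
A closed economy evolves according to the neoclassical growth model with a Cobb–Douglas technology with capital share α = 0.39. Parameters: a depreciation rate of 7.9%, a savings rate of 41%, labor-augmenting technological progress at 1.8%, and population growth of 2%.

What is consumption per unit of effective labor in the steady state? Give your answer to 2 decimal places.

c* ≈ 1.32

Steady state requires s·f(k) = (n + g + δ)·k, i.e. s·k^α = (n + g + δ)·k.
Dividing both sides by k: k^(1−α) = s / (n + g + δ).
k^0.61 = 0.41 / (0.020 + 0.018 + 0.079) = 0.41 / 0.117 = 3.5043
k* = 3.5043^(1/0.61) ≈ 7.8125
y* = (k*)^α = 7.8125^0.39 ≈ 2.2294
c* = (1 − s)·y* = (1 − 0.41) × 2.2294 ≈ 1.3153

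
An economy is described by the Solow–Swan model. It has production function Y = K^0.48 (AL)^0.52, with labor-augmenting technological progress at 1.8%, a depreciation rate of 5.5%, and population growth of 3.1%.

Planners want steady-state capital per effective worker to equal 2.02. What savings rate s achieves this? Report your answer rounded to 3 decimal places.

At the steady state, Δk = 0, so s·k^α = (n + g + δ)·k.
So s / (n + g + δ) = (k*)^(1−α) = 2.02^0.52 = 1.4414.
Therefore s = 1.4414 × (n + g + δ) = 1.4414 × 0.104 = 0.1499.

s ≈ 0.150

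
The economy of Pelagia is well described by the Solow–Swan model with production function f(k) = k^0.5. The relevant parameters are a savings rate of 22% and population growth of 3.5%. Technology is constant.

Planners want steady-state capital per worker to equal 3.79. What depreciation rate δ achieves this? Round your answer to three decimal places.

Steady state requires s·f(k) = (n + δ)·k, i.e. s·k^α = (n + δ)·k.
So s / (n + δ) = (k*)^(1−α) = 3.79^0.5 = 1.9468.
Therefore n + δ = s / 1.9468 = 0.22 / 1.9468 = 0.1130, so δ = 0.1130 − 0.035 = 0.0780.

δ ≈ 0.078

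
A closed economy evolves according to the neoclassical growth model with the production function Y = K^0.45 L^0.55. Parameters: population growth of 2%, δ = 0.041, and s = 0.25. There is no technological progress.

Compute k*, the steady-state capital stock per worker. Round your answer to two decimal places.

In steady state, investment equals break-even investment: s·k^α = (n + δ)·k.
Rearranging, k^(1−α) = s / (n + δ).
k^0.55 = 0.25 / (0.020 + 0.041) = 0.25 / 0.061 = 4.0984
k* = 4.0984^(1/0.55) ≈ 12.9970

k* = 13.00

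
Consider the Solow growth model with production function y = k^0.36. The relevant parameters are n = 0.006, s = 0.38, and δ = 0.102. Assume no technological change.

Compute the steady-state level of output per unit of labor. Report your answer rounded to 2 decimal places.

y* ≈ 2.03

At the steady state, Δk = 0, so s·k^α = (n + δ)·k.
Rearranging, k^(1−α) = s / (n + δ).
k^0.64 = 0.38 / (0.006 + 0.102) = 0.38 / 0.108 = 3.5185
k* = 3.5185^(1/0.64) ≈ 7.1398
y* = (k*)^α = 7.1398^0.36 ≈ 2.0292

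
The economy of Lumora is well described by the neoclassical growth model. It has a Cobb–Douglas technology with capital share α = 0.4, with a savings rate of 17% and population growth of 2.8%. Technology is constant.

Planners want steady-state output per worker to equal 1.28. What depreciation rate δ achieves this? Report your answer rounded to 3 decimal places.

At the steady state, Δk = 0, so s·k^α = (n + δ)·k.
Since y* = [s/(n + δ)]^(α/(1−α)), we have s/(n + δ) = (y*)^((1−α)/α) = 1.28^1.5 = 1.4482.
Therefore n + δ = s / 1.4482 = 0.17 / 1.4482 = 0.1174, so δ = 0.1174 − 0.028 = 0.0894.

δ ≈ 0.089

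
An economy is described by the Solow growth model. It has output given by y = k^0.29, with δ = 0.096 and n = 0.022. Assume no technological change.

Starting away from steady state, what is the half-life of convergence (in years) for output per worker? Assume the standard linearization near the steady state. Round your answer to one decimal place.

Near the steady state the convergence rate is λ = (1 − α)(n + δ).
λ = (1 − 0.29) × 0.118 = 0.71 × 0.118 = 0.08378
Half-life = ln 2 / λ = 0.6931 / 0.08378 ≈ 8.27 years

t_½ ≈ 8.3 years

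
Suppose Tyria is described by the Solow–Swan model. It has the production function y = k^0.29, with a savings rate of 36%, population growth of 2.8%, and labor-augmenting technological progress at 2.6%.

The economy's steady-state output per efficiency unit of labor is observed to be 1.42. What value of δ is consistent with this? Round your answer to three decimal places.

δ ≈ 0.099

In steady state, investment equals break-even investment: s·k^α = (n + g + δ)·k.
Since y* = [s/(n + g + δ)]^(α/(1−α)), we have s/(n + g + δ) = (y*)^((1−α)/α) = 1.42^2.4483 = 2.3596.
Therefore n + g + δ = s / 2.3596 = 0.36 / 2.3596 = 0.1526, so δ = 0.1526 − 0.054 = 0.0986.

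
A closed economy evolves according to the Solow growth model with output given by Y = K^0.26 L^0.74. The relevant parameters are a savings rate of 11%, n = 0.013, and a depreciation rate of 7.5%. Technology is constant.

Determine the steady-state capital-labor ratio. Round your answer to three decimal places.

k* ≈ 1.352

Steady state requires s·f(k) = (n + δ)·k, i.e. s·k^α = (n + δ)·k.
Rearranging, k^(1−α) = s / (n + δ).
k^0.74 = 0.11 / (0.013 + 0.075) = 0.11 / 0.088 = 1.2500
k* = 1.2500^(1/0.74) ≈ 1.3519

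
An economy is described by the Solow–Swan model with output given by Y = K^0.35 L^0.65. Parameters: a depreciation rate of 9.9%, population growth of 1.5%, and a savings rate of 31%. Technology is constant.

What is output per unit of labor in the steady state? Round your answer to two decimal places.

y* ≈ 1.71

Steady state requires s·f(k) = (n + δ)·k, i.e. s·k^α = (n + δ)·k.
Rearranging, k^(1−α) = s / (n + δ).
k^0.65 = 0.31 / (0.015 + 0.099) = 0.31 / 0.114 = 2.7193
k* = 2.7193^(1/0.65) ≈ 4.6601
y* = (k*)^α = 4.6601^0.35 ≈ 1.7137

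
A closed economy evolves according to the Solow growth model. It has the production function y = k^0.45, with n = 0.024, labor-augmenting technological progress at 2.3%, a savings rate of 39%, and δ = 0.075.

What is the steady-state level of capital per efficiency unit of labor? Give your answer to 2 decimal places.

k* = 8.27

Steady state requires s·f(k) = (n + g + δ)·k, i.e. s·k^α = (n + g + δ)·k.
Dividing both sides by k: k^(1−α) = s / (n + g + δ).
k^0.55 = 0.39 / (0.024 + 0.023 + 0.075) = 0.39 / 0.122 = 3.1967
k* = 3.1967^(1/0.55) ≈ 8.2726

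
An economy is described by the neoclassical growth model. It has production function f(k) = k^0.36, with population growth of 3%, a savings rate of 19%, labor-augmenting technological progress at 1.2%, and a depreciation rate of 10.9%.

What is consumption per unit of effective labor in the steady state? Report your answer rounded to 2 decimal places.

In steady state, investment equals break-even investment: s·k^α = (n + g + δ)·k.
Dividing both sides by k: k^(1−α) = s / (n + g + δ).
k^0.64 = 0.19 / (0.030 + 0.012 + 0.109) = 0.19 / 0.151 = 1.2583
k* = 1.2583^(1/0.64) ≈ 1.4319
y* = (k*)^α = 1.4319^0.36 ≈ 1.1380
c* = (1 − s)·y* = (1 − 0.19) × 1.1380 ≈ 0.9218

c* ≈ 0.92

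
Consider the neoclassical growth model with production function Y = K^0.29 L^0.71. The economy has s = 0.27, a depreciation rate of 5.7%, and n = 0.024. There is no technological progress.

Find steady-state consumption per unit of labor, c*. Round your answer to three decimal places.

c* = 1.194

Steady state requires s·f(k) = (n + δ)·k, i.e. s·k^α = (n + δ)·k.
Dividing both sides by k: k^(1−α) = s / (n + δ).
k^0.71 = 0.27 / (0.024 + 0.057) = 0.27 / 0.081 = 3.3333
k* = 3.3333^(1/0.71) ≈ 5.4506
y* = (k*)^α = 5.4506^0.29 ≈ 1.6352
c* = (1 − s)·y* = (1 − 0.27) × 1.6352 ≈ 1.1937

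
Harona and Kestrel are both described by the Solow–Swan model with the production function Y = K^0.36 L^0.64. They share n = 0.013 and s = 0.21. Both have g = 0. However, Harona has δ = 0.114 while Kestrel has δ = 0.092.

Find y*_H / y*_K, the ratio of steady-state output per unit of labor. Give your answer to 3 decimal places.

Steady-state y* = [s/(n + δ)]^(α/(1−α)), so the ratio is [ (s_H/(n + δ)_H) / (s_K/(n + δ)_K) ]^0.5625.
s_H/(n + δ)_H = 0.21/0.127 = 1.6535; s_K/(n + δ)_K = 0.21/0.105 = 2.0000.
Ratio = (1.6535/2.0000)^0.5625 = 0.8268^0.5625 ≈ 0.8985

y*_H / y*_K ≈ 0.899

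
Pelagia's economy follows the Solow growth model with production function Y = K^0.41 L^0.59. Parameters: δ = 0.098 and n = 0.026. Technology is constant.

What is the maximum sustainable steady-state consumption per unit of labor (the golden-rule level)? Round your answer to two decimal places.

c_gold ≈ 1.35

At the golden rule, f'(k) = n + δ, so α·k^(α−1) = n + δ and k_gold = (α/(n + δ))^(1/(1−α)).
k_gold = (0.41/0.124)^(1/0.59) = 3.3065^1.6949 ≈ 7.5906
c_gold = f(k_gold) − (n + δ)·k_gold = 2.2957 − 0.124×7.5906 ≈ 1.3545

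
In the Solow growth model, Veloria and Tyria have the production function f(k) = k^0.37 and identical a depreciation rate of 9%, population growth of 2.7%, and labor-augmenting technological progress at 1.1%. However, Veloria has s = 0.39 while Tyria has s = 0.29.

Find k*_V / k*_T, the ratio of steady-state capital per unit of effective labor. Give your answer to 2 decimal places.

Steady-state k* = [s/(n + g + δ)]^(1/(1−α)), so the ratio is [ (s_V/(n + g + δ)_V) / (s_T/(n + g + δ)_T) ]^1.5873.
s_V/(n + g + δ)_V = 0.39/0.128 = 3.0469; s_T/(n + g + δ)_T = 0.29/0.128 = 2.2656.
Ratio = (3.0469/2.2656)^1.5873 = 1.3449^1.5873 ≈ 1.6006

k*_V / k*_T ≈ 1.60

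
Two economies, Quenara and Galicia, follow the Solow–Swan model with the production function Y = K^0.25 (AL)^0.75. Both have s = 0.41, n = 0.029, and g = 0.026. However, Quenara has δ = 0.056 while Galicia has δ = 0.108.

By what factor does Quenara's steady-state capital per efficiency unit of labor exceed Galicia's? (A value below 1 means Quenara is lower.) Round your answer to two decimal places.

k*_Q / k*_G ≈ 1.67

Steady-state k* = [s/(n + g + δ)]^(1/(1−α)), so the ratio is [ (s_Q/(n + g + δ)_Q) / (s_G/(n + g + δ)_G) ]^1.3333.
s_Q/(n + g + δ)_Q = 0.41/0.111 = 3.6937; s_G/(n + g + δ)_G = 0.41/0.163 = 2.5153.
Ratio = (3.6937/2.5153)^1.3333 = 1.4685^1.3333 ≈ 1.6691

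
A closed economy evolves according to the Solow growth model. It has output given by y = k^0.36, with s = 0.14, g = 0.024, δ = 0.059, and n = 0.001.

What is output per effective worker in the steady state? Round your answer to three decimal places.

Steady state requires s·f(k) = (n + g + δ)·k, i.e. s·k^α = (n + g + δ)·k.
Rearranging, k^(1−α) = s / (n + g + δ).
k^0.64 = 0.14 / (0.001 + 0.024 + 0.059) = 0.14 / 0.084 = 1.6667
k* = 1.6667^(1/0.64) ≈ 2.2215
y* = (k*)^α = 2.2215^0.36 ≈ 1.3329

y* ≈ 1.333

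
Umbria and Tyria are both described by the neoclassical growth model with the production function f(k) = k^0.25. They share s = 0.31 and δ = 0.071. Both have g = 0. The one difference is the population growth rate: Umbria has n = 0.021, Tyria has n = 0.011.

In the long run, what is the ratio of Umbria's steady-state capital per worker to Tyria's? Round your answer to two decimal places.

ratio ≈ 0.86

Steady-state k* = [s/(n + δ)]^(1/(1−α)), so the ratio is [ (s_U/(n + δ)_U) / (s_T/(n + δ)_T) ]^1.3333.
s_U/(n + δ)_U = 0.31/0.092 = 3.3696; s_T/(n + δ)_T = 0.31/0.082 = 3.7805.
Ratio = (3.3696/3.7805)^1.3333 = 0.8913^1.3333 ≈ 0.8578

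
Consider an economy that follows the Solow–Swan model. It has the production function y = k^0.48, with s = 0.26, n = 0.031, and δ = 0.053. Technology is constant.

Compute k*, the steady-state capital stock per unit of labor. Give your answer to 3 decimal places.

Steady state requires s·f(k) = (n + δ)·k, i.e. s·k^α = (n + δ)·k.
Rearranging, k^(1−α) = s / (n + δ).
k^0.52 = 0.26 / (0.031 + 0.053) = 0.26 / 0.084 = 3.0952
k* = 3.0952^(1/0.52) ≈ 8.7828

k* ≈ 8.783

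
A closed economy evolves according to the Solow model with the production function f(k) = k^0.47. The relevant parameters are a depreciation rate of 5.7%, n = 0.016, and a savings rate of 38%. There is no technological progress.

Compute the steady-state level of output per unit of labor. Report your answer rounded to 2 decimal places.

y* = 4.32

Steady state requires s·f(k) = (n + δ)·k, i.e. s·k^α = (n + δ)·k.
Rearranging, k^(1−α) = s / (n + δ).
k^0.53 = 0.38 / (0.016 + 0.057) = 0.38 / 0.073 = 5.2055
k* = 5.2055^(1/0.53) ≈ 22.4810
y* = (k*)^α = 22.4810^0.47 ≈ 4.3187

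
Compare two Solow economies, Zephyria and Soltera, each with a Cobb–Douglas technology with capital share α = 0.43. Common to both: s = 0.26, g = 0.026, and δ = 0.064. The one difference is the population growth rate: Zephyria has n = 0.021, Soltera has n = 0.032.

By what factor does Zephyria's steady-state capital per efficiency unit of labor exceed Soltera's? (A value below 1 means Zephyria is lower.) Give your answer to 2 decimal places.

Steady-state k* = [s/(n + g + δ)]^(1/(1−α)), so the ratio is [ (s_Z/(n + g + δ)_Z) / (s_S/(n + g + δ)_S) ]^1.7544.
s_Z/(n + g + δ)_Z = 0.26/0.111 = 2.3423; s_S/(n + g + δ)_S = 0.26/0.122 = 2.1311.
Ratio = (2.3423/2.1311)^1.7544 = 1.0991^1.7544 ≈ 1.1803

ratio ≈ 1.18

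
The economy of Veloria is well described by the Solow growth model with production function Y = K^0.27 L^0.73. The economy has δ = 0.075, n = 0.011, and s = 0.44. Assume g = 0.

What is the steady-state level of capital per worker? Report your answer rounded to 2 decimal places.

k* = 9.36

In steady state, investment equals break-even investment: s·k^α = (n + δ)·k.
Dividing both sides by k: k^(1−α) = s / (n + δ).
k^0.73 = 0.44 / (0.011 + 0.075) = 0.44 / 0.086 = 5.1163
k* = 5.1163^(1/0.73) ≈ 9.3578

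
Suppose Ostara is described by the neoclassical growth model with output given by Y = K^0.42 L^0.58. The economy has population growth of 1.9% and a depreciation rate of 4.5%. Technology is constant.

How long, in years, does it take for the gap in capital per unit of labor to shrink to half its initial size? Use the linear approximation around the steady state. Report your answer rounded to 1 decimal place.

Near the steady state the convergence rate is λ = (1 − α)(n + δ).
λ = (1 − 0.42) × 0.064 = 0.58 × 0.064 = 0.03712
Half-life = ln 2 / λ = 0.6931 / 0.03712 ≈ 18.67 years

about 18.7 years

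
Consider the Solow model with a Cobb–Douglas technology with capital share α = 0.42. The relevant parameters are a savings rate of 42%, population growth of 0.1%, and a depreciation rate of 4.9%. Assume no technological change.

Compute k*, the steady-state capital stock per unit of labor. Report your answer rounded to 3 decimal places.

k* ≈ 39.227

In steady state, investment equals break-even investment: s·k^α = (n + δ)·k.
Rearranging, k^(1−α) = s / (n + δ).
k^0.58 = 0.42 / (0.001 + 0.049) = 0.42 / 0.050 = 8.4000
k* = 8.4000^(1/0.58) ≈ 39.2270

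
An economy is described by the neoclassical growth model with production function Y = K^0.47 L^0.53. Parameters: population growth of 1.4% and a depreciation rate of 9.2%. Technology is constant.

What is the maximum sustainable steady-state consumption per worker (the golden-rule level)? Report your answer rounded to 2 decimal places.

c_gold ≈ 1.99

At the golden rule, f'(k) = n + δ, so α·k^(α−1) = n + δ and k_gold = (α/(n + δ))^(1/(1−α)).
k_gold = (0.47/0.106)^(1/0.53) = 4.4340^1.8868 ≈ 16.6102
c_gold = f(k_gold) − (n + δ)·k_gold = 3.7461 − 0.106×16.6102 ≈ 1.9854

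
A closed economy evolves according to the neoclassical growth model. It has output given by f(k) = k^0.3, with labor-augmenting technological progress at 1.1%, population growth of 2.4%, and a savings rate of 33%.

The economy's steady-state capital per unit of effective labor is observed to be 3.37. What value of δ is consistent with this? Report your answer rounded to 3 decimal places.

Steady state requires s·f(k) = (n + g + δ)·k, i.e. s·k^α = (n + g + δ)·k.
So s / (n + g + δ) = (k*)^(1−α) = 3.37^0.7 = 2.3407.
Therefore n + g + δ = s / 2.3407 = 0.33 / 2.3407 = 0.1410, so δ = 0.1410 − 0.035 = 0.1060.

δ ≈ 0.106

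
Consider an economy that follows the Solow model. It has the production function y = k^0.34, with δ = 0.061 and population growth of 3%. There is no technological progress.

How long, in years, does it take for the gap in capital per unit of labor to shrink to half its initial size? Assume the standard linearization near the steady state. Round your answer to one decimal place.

Near the steady state the convergence rate is λ = (1 − α)(n + δ).
λ = (1 − 0.34) × 0.091 = 0.66 × 0.091 = 0.06006
Half-life = ln 2 / λ = 0.6931 / 0.06006 ≈ 11.54 years

about 11.5 years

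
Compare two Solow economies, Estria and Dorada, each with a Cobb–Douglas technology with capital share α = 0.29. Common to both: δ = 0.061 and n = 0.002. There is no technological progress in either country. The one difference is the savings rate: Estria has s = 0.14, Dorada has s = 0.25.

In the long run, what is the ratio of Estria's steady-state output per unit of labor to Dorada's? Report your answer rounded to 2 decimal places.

ratio ≈ 0.79

Steady-state y* = [s/(n + δ)]^(α/(1−α)), so the ratio is [ (s_E/(n + δ)_E) / (s_D/(n + δ)_D) ]^0.4085.
s_E/(n + δ)_E = 0.14/0.063 = 2.2222; s_D/(n + δ)_D = 0.25/0.063 = 3.9683.
Ratio = (2.2222/3.9683)^0.4085 = 0.5600^0.4085 ≈ 0.7891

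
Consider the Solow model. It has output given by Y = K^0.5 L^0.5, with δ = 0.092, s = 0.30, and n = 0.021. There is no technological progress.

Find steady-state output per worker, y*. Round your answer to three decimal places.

In steady state, investment equals break-even investment: s·k^α = (n + δ)·k.
Rearranging, k^(1−α) = s / (n + δ).
k^0.5 = 0.30 / (0.021 + 0.092) = 0.30 / 0.113 = 2.6549
k* = 2.6549^(1/0.5) ≈ 7.0485
y* = (k*)^α = 7.0485^0.5 ≈ 2.6549

y* = 2.655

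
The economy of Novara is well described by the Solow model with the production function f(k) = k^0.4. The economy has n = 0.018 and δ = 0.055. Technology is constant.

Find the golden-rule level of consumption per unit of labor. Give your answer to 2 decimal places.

At the golden rule, f'(k) = n + δ, so α·k^(α−1) = n + δ and k_gold = (α/(n + δ))^(1/(1−α)).
k_gold = (0.4/0.073)^(1/0.6) = 5.4795^1.6667 ≈ 17.0318
c_gold = f(k_gold) − (n + δ)·k_gold = 3.1082 − 0.073×17.0318 ≈ 1.8649

c_gold ≈ 1.86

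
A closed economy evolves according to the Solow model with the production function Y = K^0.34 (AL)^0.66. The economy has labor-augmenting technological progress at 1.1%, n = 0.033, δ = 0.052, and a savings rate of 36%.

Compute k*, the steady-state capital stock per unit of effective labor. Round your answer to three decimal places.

Steady state requires s·f(k) = (n + g + δ)·k, i.e. s·k^α = (n + g + δ)·k.
Dividing both sides by k: k^(1−α) = s / (n + g + δ).
k^0.66 = 0.36 / (0.033 + 0.011 + 0.052) = 0.36 / 0.096 = 3.7500
k* = 3.7500^(1/0.66) ≈ 7.4087

k* = 7.409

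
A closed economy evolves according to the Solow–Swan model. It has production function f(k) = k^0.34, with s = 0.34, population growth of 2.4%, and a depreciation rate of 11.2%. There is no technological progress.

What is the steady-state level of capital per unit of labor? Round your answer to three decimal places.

k* = 4.008

Steady state requires s·f(k) = (n + δ)·k, i.e. s·k^α = (n + δ)·k.
Dividing both sides by k: k^(1−α) = s / (n + δ).
k^0.66 = 0.34 / (0.024 + 0.112) = 0.34 / 0.136 = 2.5000
k* = 2.5000^(1/0.66) ≈ 4.0081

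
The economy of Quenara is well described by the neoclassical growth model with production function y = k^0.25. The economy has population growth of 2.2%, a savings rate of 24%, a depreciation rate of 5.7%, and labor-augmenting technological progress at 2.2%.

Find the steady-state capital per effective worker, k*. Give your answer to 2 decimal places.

At the steady state, Δk = 0, so s·k^α = (n + g + δ)·k.
Rearranging, k^(1−α) = s / (n + g + δ).
k^0.75 = 0.24 / (0.022 + 0.022 + 0.057) = 0.24 / 0.101 = 2.3762
k* = 2.3762^(1/0.75) ≈ 3.1709

k* ≈ 3.17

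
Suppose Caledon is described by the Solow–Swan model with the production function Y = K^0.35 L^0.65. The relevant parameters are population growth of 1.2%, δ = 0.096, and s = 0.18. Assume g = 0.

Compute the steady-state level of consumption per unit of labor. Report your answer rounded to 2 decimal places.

c* ≈ 1.08

Steady state requires s·f(k) = (n + δ)·k, i.e. s·k^α = (n + δ)·k.
Dividing both sides by k: k^(1−α) = s / (n + δ).
k^0.65 = 0.18 / (0.012 + 0.096) = 0.18 / 0.108 = 1.6667
k* = 1.6667^(1/0.65) ≈ 2.1944
y* = (k*)^α = 2.1944^0.35 ≈ 1.3166
c* = (1 − s)·y* = (1 − 0.18) × 1.3166 ≈ 1.0796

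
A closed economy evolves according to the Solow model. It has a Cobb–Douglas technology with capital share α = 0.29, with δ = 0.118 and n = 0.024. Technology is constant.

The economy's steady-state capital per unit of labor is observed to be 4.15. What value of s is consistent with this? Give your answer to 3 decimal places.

s ≈ 0.390

In steady state, investment equals break-even investment: s·k^α = (n + δ)·k.
So s / (n + δ) = (k*)^(1−α) = 4.15^0.71 = 2.7467.
Therefore s = 2.7467 × (n + δ) = 2.7467 × 0.142 = 0.3900.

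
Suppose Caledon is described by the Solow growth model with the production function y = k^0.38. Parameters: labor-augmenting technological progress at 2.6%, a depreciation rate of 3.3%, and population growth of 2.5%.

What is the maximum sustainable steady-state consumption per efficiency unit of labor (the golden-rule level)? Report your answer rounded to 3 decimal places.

c_gold ≈ 1.564

At the golden rule, f'(k) = n + g + δ, so α·k^(α−1) = n + g + δ and k_gold = (α/(n + g + δ))^(1/(1−α)).
k_gold = (0.38/0.084)^(1/0.62) = 4.5238^1.6129 ≈ 11.4094
c_gold = f(k_gold) − (n + g + δ)·k_gold = 2.5221 − 0.084×11.4094 ≈ 1.5637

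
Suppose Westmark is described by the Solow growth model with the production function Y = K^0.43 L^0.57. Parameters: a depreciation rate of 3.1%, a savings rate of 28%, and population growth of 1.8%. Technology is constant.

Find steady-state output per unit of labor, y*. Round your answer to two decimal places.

y* = 3.72

Steady state requires s·f(k) = (n + δ)·k, i.e. s·k^α = (n + δ)·k.
Rearranging, k^(1−α) = s / (n + δ).
k^0.57 = 0.28 / (0.018 + 0.031) = 0.28 / 0.049 = 5.7143
k* = 5.7143^(1/0.57) ≈ 21.2817
y* = (k*)^α = 21.2817^0.43 ≈ 3.7243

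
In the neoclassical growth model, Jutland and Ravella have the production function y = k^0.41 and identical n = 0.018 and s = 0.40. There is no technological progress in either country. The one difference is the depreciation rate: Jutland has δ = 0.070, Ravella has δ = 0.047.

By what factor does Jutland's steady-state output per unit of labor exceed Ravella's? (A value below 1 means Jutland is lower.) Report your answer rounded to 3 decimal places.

Steady-state y* = [s/(n + δ)]^(α/(1−α)), so the ratio is [ (s_J/(n + δ)_J) / (s_R/(n + δ)_R) ]^0.6949.
s_J/(n + δ)_J = 0.40/0.088 = 4.5455; s_R/(n + δ)_R = 0.40/0.065 = 6.1538.
Ratio = (4.5455/6.1538)^0.6949 = 0.7386^0.6949 ≈ 0.8101

y*_J / y*_R ≈ 0.810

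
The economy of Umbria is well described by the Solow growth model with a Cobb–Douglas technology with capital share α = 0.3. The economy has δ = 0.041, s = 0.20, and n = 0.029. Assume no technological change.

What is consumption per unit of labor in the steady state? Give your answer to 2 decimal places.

Steady state requires s·f(k) = (n + δ)·k, i.e. s·k^α = (n + δ)·k.
Rearranging, k^(1−α) = s / (n + δ).
k^0.7 = 0.20 / (0.029 + 0.041) = 0.20 / 0.070 = 2.8571
k* = 2.8571^(1/0.7) ≈ 4.4805
y* = (k*)^α = 4.4805^0.3 ≈ 1.5682
c* = (1 − s)·y* = (1 − 0.20) × 1.5682 ≈ 1.2546

c* = 1.25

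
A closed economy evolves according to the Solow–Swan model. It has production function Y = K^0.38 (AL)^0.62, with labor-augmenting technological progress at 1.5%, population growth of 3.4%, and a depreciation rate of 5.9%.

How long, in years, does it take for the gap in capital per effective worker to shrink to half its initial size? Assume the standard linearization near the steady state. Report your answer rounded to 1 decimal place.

t_½ ≈ 10.4 years

Near the steady state the convergence rate is λ = (1 − α)(n + g + δ).
λ = (1 − 0.38) × 0.108 = 0.62 × 0.108 = 0.06696
Half-life = ln 2 / λ = 0.6931 / 0.06696 ≈ 10.35 years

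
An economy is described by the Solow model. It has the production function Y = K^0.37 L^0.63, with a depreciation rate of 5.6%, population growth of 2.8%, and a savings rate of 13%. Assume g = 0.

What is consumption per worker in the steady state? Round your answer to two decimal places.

At the steady state, Δk = 0, so s·k^α = (n + δ)·k.
Dividing both sides by k: k^(1−α) = s / (n + δ).
k^0.63 = 0.13 / (0.028 + 0.056) = 0.13 / 0.084 = 1.5476
k* = 1.5476^(1/0.63) ≈ 2.0001
y* = (k*)^α = 2.0001^0.37 ≈ 1.2924
c* = (1 − s)·y* = (1 − 0.13) × 1.2924 ≈ 1.1244

c* = 1.12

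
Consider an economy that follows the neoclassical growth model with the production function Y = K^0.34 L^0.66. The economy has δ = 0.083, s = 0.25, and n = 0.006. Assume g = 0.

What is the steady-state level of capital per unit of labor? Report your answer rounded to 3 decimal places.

k* ≈ 4.782

Steady state requires s·f(k) = (n + δ)·k, i.e. s·k^α = (n + δ)·k.
Dividing both sides by k: k^(1−α) = s / (n + δ).
k^0.66 = 0.25 / (0.006 + 0.083) = 0.25 / 0.089 = 2.8090
k* = 2.8090^(1/0.66) ≈ 4.7822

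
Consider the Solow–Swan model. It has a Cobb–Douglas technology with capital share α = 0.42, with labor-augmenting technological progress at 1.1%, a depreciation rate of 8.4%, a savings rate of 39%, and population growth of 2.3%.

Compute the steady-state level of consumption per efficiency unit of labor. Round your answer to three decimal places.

In steady state, investment equals break-even investment: s·k^α = (n + g + δ)·k.
Rearranging, k^(1−α) = s / (n + g + δ).
k^0.58 = 0.39 / (0.023 + 0.011 + 0.084) = 0.39 / 0.118 = 3.3051
k* = 3.3051^(1/0.58) ≈ 7.8550
y* = (k*)^α = 7.8550^0.42 ≈ 2.3766
c* = (1 − s)·y* = (1 − 0.39) × 2.3766 ≈ 1.4497

c* ≈ 1.450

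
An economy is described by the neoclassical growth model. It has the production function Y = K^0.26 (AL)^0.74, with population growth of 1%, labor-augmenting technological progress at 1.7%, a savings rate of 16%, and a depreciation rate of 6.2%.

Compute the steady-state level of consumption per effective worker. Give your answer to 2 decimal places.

Steady state requires s·f(k) = (n + g + δ)·k, i.e. s·k^α = (n + g + δ)·k.
Dividing both sides by k: k^(1−α) = s / (n + g + δ).
k^0.74 = 0.16 / (0.010 + 0.017 + 0.062) = 0.16 / 0.089 = 1.7978
k* = 1.7978^(1/0.74) ≈ 2.2093
y* = (k*)^α = 2.2093^0.26 ≈ 1.2289
c* = (1 − s)·y* = (1 − 0.16) × 1.2289 ≈ 1.0323

c* = 1.03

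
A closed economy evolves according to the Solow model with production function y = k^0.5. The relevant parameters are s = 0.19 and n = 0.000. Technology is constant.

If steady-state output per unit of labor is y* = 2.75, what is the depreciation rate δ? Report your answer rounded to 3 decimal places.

δ ≈ 0.069

In steady state, investment equals break-even investment: s·k^α = (n + δ)·k.
Since y* = [s/(n + δ)]^(α/(1−α)), we have s/(n + δ) = (y*)^((1−α)/α) = 2.75^1 = 2.7500.
Therefore n + δ = s / 2.7500 = 0.19 / 2.7500 = 0.0691, so δ = 0.0691 − 0.000 = 0.0691.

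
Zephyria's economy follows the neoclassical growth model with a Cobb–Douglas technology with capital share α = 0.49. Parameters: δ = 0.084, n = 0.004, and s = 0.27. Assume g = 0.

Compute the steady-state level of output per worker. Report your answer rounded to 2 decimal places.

y* ≈ 2.94

Steady state requires s·f(k) = (n + δ)·k, i.e. s·k^α = (n + δ)·k.
Dividing both sides by k: k^(1−α) = s / (n + δ).
k^0.51 = 0.27 / (0.004 + 0.084) = 0.27 / 0.088 = 3.0682
k* = 3.0682^(1/0.51) ≈ 9.0089
y* = (k*)^α = 9.0089^0.49 ≈ 2.9362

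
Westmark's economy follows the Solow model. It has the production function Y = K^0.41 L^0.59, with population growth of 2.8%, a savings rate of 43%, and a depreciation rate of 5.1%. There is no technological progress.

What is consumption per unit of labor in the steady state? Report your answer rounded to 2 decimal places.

Steady state requires s·f(k) = (n + δ)·k, i.e. s·k^α = (n + δ)·k.
Dividing both sides by k: k^(1−α) = s / (n + δ).
k^0.59 = 0.43 / (0.028 + 0.051) = 0.43 / 0.079 = 5.4430
k* = 5.4430^(1/0.59) ≈ 17.6678
y* = (k*)^α = 17.6678^0.41 ≈ 3.2460
c* = (1 − s)·y* = (1 − 0.43) × 3.2460 ≈ 1.8502

c* = 1.85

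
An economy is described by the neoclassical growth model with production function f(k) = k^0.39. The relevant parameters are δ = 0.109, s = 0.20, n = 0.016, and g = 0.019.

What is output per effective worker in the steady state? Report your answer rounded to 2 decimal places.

y* = 1.23

Steady state requires s·f(k) = (n + g + δ)·k, i.e. s·k^α = (n + g + δ)·k.
Dividing both sides by k: k^(1−α) = s / (n + g + δ).
k^0.61 = 0.20 / (0.016 + 0.019 + 0.109) = 0.20 / 0.144 = 1.3889
k* = 1.3889^(1/0.61) ≈ 1.7135
y* = (k*)^α = 1.7135^0.39 ≈ 1.2337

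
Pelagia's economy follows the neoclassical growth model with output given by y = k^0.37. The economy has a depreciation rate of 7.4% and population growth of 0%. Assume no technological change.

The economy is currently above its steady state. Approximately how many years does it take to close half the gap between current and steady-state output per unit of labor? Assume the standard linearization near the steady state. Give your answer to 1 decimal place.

Near the steady state the convergence rate is λ = (1 − α)(n + δ).
λ = (1 − 0.37) × 0.074 = 0.63 × 0.074 = 0.04662
Half-life = ln 2 / λ = 0.6931 / 0.04662 ≈ 14.87 years

t_½ ≈ 14.9 years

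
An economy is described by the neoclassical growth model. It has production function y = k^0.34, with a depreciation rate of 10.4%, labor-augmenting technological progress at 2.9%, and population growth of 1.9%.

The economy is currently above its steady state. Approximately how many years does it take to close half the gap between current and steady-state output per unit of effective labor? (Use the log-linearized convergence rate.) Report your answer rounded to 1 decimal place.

Near the steady state the convergence rate is λ = (1 − α)(n + g + δ).
λ = (1 − 0.34) × 0.152 = 0.66 × 0.152 = 0.10032
Half-life = ln 2 / λ = 0.6931 / 0.10032 ≈ 6.91 years

about 6.9 years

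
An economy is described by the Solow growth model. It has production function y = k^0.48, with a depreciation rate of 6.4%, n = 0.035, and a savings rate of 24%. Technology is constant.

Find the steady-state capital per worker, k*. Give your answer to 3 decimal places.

At the steady state, Δk = 0, so s·k^α = (n + δ)·k.
Rearranging, k^(1−α) = s / (n + δ).
k^0.52 = 0.24 / (0.035 + 0.064) = 0.24 / 0.099 = 2.4242
k* = 2.4242^(1/0.52) ≈ 5.4898

k* ≈ 5.490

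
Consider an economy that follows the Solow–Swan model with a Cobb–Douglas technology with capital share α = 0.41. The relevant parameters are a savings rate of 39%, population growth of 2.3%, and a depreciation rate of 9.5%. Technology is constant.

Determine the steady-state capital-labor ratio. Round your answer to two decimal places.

In steady state, investment equals break-even investment: s·k^α = (n + δ)·k.
Dividing both sides by k: k^(1−α) = s / (n + δ).
k^0.59 = 0.39 / (0.023 + 0.095) = 0.39 / 0.118 = 3.3051
k* = 3.3051^(1/0.59) ≈ 7.5853

k* ≈ 7.59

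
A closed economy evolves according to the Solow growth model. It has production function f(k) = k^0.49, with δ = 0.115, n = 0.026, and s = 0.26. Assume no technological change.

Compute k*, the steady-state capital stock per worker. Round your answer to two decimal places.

In steady state, investment equals break-even investment: s·k^α = (n + δ)·k.
Rearranging, k^(1−α) = s / (n + δ).
k^0.51 = 0.26 / (0.026 + 0.115) = 0.26 / 0.141 = 1.8440
k* = 1.8440^(1/0.51) ≈ 3.3197

k* = 3.32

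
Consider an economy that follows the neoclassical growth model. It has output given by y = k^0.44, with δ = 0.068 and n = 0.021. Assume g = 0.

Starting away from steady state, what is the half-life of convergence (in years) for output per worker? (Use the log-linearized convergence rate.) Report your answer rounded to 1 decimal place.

Near the steady state the convergence rate is λ = (1 − α)(n + δ).
λ = (1 − 0.44) × 0.089 = 0.56 × 0.089 = 0.04984
Half-life = ln 2 / λ = 0.6931 / 0.04984 ≈ 13.91 years

half-life ≈ 13.9 years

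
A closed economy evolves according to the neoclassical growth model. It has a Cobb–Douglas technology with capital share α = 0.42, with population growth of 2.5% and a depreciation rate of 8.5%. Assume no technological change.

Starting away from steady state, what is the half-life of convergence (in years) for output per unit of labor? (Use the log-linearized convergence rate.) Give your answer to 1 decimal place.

Near the steady state the convergence rate is λ = (1 − α)(n + δ).
λ = (1 − 0.42) × 0.110 = 0.58 × 0.110 = 0.0638
Half-life = ln 2 / λ = 0.6931 / 0.0638 ≈ 10.86 years

half-life ≈ 10.9 years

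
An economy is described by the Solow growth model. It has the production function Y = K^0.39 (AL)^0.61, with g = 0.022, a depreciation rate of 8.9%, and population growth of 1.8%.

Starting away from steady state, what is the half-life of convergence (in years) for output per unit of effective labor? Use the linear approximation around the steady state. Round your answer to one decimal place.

Near the steady state the convergence rate is λ = (1 − α)(n + g + δ).
λ = (1 − 0.39) × 0.129 = 0.61 × 0.129 = 0.07869
Half-life = ln 2 / λ = 0.6931 / 0.07869 ≈ 8.81 years

half-life ≈ 8.8 years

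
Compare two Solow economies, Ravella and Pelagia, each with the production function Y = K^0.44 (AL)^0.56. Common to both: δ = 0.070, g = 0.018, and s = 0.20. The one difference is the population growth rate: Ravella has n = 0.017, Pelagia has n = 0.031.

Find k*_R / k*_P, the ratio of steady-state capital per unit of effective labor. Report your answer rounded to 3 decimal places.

k*_R / k*_P ≈ 1.250

Steady-state k* = [s/(n + g + δ)]^(1/(1−α)), so the ratio is [ (s_R/(n + g + δ)_R) / (s_P/(n + g + δ)_P) ]^1.7857.
s_R/(n + g + δ)_R = 0.20/0.105 = 1.9048; s_P/(n + g + δ)_P = 0.20/0.119 = 1.6807.
Ratio = (1.9048/1.6807)^1.7857 = 1.1333^1.7857 ≈ 1.2504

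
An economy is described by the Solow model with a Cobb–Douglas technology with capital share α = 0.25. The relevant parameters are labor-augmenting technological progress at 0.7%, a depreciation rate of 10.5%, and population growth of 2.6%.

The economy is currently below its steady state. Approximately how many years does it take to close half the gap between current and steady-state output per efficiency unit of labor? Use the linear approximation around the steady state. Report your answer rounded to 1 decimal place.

Near the steady state the convergence rate is λ = (1 − α)(n + g + δ).
λ = (1 − 0.25) × 0.138 = 0.75 × 0.138 = 0.1035
Half-life = ln 2 / λ = 0.6931 / 0.1035 ≈ 6.70 years

t_½ ≈ 6.7 years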